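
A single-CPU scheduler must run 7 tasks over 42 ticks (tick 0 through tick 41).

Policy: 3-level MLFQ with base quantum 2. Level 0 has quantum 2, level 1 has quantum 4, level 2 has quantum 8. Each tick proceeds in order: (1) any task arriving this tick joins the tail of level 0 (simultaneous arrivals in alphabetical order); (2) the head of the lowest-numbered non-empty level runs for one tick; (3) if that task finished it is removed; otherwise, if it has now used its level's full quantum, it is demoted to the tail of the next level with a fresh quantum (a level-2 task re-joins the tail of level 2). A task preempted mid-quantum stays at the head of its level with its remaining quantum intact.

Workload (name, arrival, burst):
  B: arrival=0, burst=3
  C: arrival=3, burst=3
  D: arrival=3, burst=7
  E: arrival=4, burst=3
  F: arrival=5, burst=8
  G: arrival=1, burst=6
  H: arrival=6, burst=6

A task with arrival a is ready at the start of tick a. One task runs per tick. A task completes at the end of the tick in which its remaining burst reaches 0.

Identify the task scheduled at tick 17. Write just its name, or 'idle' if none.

running at tick 17 = G

t=0: L0/L1/L2 = B/-/- → run B
t=1: L0/L1/L2 = BG/-/- → run B
t=2: L0/L1/L2 = G/B/- → run G
t=3: L0/L1/L2 = GCD/B/- → run G
t=4: L0/L1/L2 = CDE/BG/- → run C
t=5: L0/L1/L2 = CDEF/BG/- → run C
t=6: L0/L1/L2 = DEFH/BGC/- → run D
t=7: L0/L1/L2 = DEFH/BGC/- → run D
t=8: L0/L1/L2 = EFH/BGCD/- → run E
t=9: L0/L1/L2 = EFH/BGCD/- → run E
t=10: L0/L1/L2 = FH/BGCDE/- → run F
t=11: L0/L1/L2 = FH/BGCDE/- → run F
t=12: L0/L1/L2 = H/BGCDEF/- → run H
t=13: L0/L1/L2 = H/BGCDEF/- → run H
t=14: L0/L1/L2 = -/BGCDEFH/- → run B
t=15: L0/L1/L2 = -/GCDEFH/- → run G
t=16: L0/L1/L2 = -/GCDEFH/- → run G
t=17: L0/L1/L2 = -/GCDEFH/- → run G
t=18: L0/L1/L2 = -/GCDEFH/- → run G
t=19: L0/L1/L2 = -/CDEFH/- → run C
t=20: L0/L1/L2 = -/DEFH/- → run D
t=21: L0/L1/L2 = -/DEFH/- → run D
t=22: L0/L1/L2 = -/DEFH/- → run D
t=23: L0/L1/L2 = -/DEFH/- → run D
t=24: L0/L1/L2 = -/EFH/D → run E
t=25: L0/L1/L2 = -/FH/D → run F
t=26: L0/L1/L2 = -/FH/D → run F
t=27: L0/L1/L2 = -/FH/D → run F
t=28: L0/L1/L2 = -/FH/D → run F
t=29: L0/L1/L2 = -/H/DF → run H
t=30: L0/L1/L2 = -/H/DF → run H
t=31: L0/L1/L2 = -/H/DF → run H
t=32: L0/L1/L2 = -/H/DF → run H
t=33: L0/L1/L2 = -/-/DF → run D
t=34: L0/L1/L2 = -/-/F → run F
t=35: L0/L1/L2 = -/-/F → run F
t=36: (idle)
t=37: (idle)
t=38: (idle)
t=39: (idle)
t=40: (idle)
t=41: (idle)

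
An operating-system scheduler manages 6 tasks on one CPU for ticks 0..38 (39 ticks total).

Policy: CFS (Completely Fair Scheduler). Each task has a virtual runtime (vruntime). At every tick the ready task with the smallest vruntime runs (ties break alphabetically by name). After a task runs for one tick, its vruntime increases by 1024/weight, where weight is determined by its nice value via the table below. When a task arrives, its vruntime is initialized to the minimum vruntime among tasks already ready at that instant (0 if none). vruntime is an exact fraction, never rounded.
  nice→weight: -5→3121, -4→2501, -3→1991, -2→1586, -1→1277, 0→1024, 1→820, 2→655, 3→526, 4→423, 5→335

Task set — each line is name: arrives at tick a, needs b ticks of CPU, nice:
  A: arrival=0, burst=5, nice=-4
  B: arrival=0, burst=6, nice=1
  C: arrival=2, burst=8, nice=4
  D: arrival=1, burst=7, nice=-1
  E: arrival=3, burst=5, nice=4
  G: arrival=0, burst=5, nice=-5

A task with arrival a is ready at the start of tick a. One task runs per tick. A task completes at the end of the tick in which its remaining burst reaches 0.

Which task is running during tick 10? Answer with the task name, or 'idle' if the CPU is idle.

running at tick 10 = A

t=0: vr[A=0 B=0 G=0] → run A
t=1: vr[A=1024/2501 B=0 D=0 G=0] → run B
t=2: vr[A=1024/2501 B=256/205 C=0 D=0 G=0] → run C
t=3: vr[A=1024/2501 B=256/205 C=1024/423 D=0 E=0 G=0] → run D
t=4: vr[A=1024/2501 B=256/205 C=1024/423 D=1024/1277 E=0 G=0] → run E
t=5: vr[A=1024/2501 B=256/205 C=1024/423 D=1024/1277 E=1024/423 G=0] → run G
t=6: vr[A=1024/2501 B=256/205 C=1024/423 D=1024/1277 E=1024/423 G=1024/3121] → run G
t=7: vr[A=1024/2501 B=256/205 C=1024/423 D=1024/1277 E=1024/423 G=2048/3121] → run A
t=8: vr[A=2048/2501 B=256/205 C=1024/423 D=1024/1277 E=1024/423 G=2048/3121] → run G
t=9: vr[A=2048/2501 B=256/205 C=1024/423 D=1024/1277 E=1024/423 G=3072/3121] → run D
t=10: vr[A=2048/2501 B=256/205 C=1024/423 D=2048/1277 E=1024/423 G=3072/3121] → run A
t=11: vr[A=3072/2501 B=256/205 C=1024/423 D=2048/1277 E=1024/423 G=3072/3121] → run G
t=12: vr[A=3072/2501 B=256/205 C=1024/423 D=2048/1277 E=1024/423 G=4096/3121] → run A
t=13: vr[A=4096/2501 B=256/205 C=1024/423 D=2048/1277 E=1024/423 G=4096/3121] → run B
t=14: vr[A=4096/2501 B=512/205 C=1024/423 D=2048/1277 E=1024/423 G=4096/3121] → run G
t=15: vr[A=4096/2501 B=512/205 C=1024/423 D=2048/1277 E=1024/423] → run D
t=16: vr[A=4096/2501 B=512/205 C=1024/423 D=3072/1277 E=1024/423] → run A
t=17: vr[B=512/205 C=1024/423 D=3072/1277 E=1024/423] → run D
t=18: vr[B=512/205 C=1024/423 D=4096/1277 E=1024/423] → run C
t=19: vr[B=512/205 C=2048/423 D=4096/1277 E=1024/423] → run E
t=20: vr[B=512/205 C=2048/423 D=4096/1277 E=2048/423] → run B
t=21: vr[B=768/205 C=2048/423 D=4096/1277 E=2048/423] → run D
t=22: vr[B=768/205 C=2048/423 D=5120/1277 E=2048/423] → run B
t=23: vr[B=1024/205 C=2048/423 D=5120/1277 E=2048/423] → run D
t=24: vr[B=1024/205 C=2048/423 D=6144/1277 E=2048/423] → run D
t=25: vr[B=1024/205 C=2048/423 E=2048/423] → run C
t=26: vr[B=1024/205 C=1024/141 E=2048/423] → run E
t=27: vr[B=1024/205 C=1024/141 E=1024/141] → run B
t=28: vr[B=256/41 C=1024/141 E=1024/141] → run B
t=29: vr[C=1024/141 E=1024/141] → run C
t=30: vr[C=4096/423 E=1024/141] → run E
t=31: vr[C=4096/423 E=4096/423] → run C
t=32: vr[C=5120/423 E=4096/423] → run E
t=33: vr[C=5120/423] → run C
t=34: vr[C=2048/141] → run C
t=35: vr[C=7168/423] → run C
t=36: (idle)
t=37: (idle)
t=38: (idle)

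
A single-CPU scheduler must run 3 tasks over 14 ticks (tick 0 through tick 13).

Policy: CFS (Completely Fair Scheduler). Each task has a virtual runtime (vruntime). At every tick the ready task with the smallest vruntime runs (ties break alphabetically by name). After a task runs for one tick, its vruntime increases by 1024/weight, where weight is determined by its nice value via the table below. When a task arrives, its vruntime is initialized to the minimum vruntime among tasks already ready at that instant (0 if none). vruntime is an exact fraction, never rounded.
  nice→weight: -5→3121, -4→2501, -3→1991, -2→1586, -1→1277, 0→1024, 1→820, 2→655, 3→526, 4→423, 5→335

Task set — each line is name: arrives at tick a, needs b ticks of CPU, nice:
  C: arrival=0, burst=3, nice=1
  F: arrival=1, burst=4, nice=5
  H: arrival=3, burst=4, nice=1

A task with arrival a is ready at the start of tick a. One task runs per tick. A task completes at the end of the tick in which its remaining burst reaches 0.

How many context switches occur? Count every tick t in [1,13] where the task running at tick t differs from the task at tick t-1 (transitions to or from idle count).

t=0: vr[C=0] → run C
t=1: vr[C=256/205 F=256/205] → run C
t=2: vr[C=512/205 F=256/205] → run F
t=3: vr[C=512/205 F=59136/13735 H=512/205] → run C
t=4: vr[F=59136/13735 H=512/205] → run H
t=5: vr[F=59136/13735 H=768/205] → run H
t=6: vr[F=59136/13735 H=1024/205] → run F
t=7: vr[F=20224/2747 H=1024/205] → run H
t=8: vr[F=20224/2747 H=256/41] → run H
t=9: vr[F=20224/2747] → run F
t=10: vr[F=143104/13735] → run F
t=11: (idle)
t=12: (idle)
t=13: (idle)

context switches = 7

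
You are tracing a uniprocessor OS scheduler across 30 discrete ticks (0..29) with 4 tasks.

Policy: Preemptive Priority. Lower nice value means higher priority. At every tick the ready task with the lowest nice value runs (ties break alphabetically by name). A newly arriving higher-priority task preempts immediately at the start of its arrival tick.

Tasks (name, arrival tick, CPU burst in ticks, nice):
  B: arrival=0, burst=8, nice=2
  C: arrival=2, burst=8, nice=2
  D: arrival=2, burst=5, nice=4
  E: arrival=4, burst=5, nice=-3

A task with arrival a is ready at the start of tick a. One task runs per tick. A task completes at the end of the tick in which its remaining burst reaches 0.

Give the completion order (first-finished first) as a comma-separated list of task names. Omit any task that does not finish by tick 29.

completion order = E, B, C, D

t=0: ready={B} → run B
t=1: ready={B} → run B
t=2: ready={B,C,D} → run B
t=3: ready={B,C,D} → run B
t=4: ready={B,C,D,E} → run E
t=5: ready={B,C,D,E} → run E
t=6: ready={B,C,D,E} → run E
t=7: ready={B,C,D,E} → run E
t=8: ready={B,C,D,E} → run E
t=9: ready={B,C,D} → run B
t=10: ready={B,C,D} → run B
t=11: ready={B,C,D} → run B
t=12: ready={B,C,D} → run B
t=13: ready={C,D} → run C
t=14: ready={C,D} → run C
t=15: ready={C,D} → run C
t=16: ready={C,D} → run C
t=17: ready={C,D} → run C
t=18: ready={C,D} → run C
t=19: ready={C,D} → run C
t=20: ready={C,D} → run C
t=21: ready={D} → run D
t=22: ready={D} → run D
t=23: ready={D} → run D
t=24: ready={D} → run D
t=25: ready={D} → run D
t=26: (idle)
t=27: (idle)
t=28: (idle)
t=29: (idle)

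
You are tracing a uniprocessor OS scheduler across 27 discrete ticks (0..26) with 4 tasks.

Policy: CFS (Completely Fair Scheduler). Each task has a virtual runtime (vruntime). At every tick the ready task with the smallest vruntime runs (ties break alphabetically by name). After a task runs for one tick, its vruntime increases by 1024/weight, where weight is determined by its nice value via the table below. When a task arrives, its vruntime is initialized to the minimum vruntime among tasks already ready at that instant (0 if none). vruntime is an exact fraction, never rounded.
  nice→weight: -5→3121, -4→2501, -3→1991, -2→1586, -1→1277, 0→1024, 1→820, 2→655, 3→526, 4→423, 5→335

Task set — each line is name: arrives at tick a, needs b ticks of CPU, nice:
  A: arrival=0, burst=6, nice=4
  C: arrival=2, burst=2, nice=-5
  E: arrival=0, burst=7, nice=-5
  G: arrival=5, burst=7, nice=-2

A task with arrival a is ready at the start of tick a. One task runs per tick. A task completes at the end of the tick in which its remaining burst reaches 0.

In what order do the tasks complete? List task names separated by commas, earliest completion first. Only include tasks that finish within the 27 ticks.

t=0: vr[A=0 E=0] → run A
t=1: vr[A=1024/423 E=0] → run E
t=2: vr[A=1024/423 C=1024/3121 E=1024/3121] → run C
t=3: vr[A=1024/423 C=2048/3121 E=1024/3121] → run E
t=4: vr[A=1024/423 C=2048/3121 E=2048/3121] → run C
t=5: vr[A=1024/423 E=2048/3121 G=2048/3121] → run E
t=6: vr[A=1024/423 E=3072/3121 G=2048/3121] → run G
t=7: vr[A=1024/423 E=3072/3121 G=3222016/2474953] → run E
t=8: vr[A=1024/423 E=4096/3121 G=3222016/2474953] → run G
t=9: vr[A=1024/423 E=4096/3121 G=4819968/2474953] → run E
t=10: vr[A=1024/423 E=5120/3121 G=4819968/2474953] → run E
t=11: vr[A=1024/423 E=6144/3121 G=4819968/2474953] → run G
t=12: vr[A=1024/423 E=6144/3121 G=6417920/2474953] → run E
t=13: vr[A=1024/423 G=6417920/2474953] → run A
t=14: vr[A=2048/423 G=6417920/2474953] → run G
t=15: vr[A=2048/423 G=8015872/2474953] → run G
t=16: vr[A=2048/423 G=9613824/2474953] → run G
t=17: vr[A=2048/423 G=11211776/2474953] → run G
t=18: vr[A=2048/423] → run A
t=19: vr[A=1024/141] → run A
t=20: vr[A=4096/423] → run A
t=21: vr[A=5120/423] → run A
t=22: (idle)
t=23: (idle)
t=24: (idle)
t=25: (idle)
t=26: (idle)

completion order = C, E, G, A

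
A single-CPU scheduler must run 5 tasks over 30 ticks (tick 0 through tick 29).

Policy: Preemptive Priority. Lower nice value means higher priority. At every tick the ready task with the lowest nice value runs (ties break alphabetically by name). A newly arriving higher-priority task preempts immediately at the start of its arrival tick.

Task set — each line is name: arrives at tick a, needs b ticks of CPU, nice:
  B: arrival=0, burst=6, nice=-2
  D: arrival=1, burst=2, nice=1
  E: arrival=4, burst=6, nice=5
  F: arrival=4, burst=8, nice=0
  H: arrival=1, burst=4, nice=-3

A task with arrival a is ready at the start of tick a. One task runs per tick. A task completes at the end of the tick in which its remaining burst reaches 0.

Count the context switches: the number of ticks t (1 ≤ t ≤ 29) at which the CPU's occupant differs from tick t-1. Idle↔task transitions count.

context switches = 6

t=0: ready={B} → run B
t=1: ready={B,D,H} → run H
t=2: ready={B,D,H} → run H
t=3: ready={B,D,H} → run H
t=4: ready={B,D,E,F,H} → run H
t=5: ready={B,D,E,F} → run B
t=6: ready={B,D,E,F} → run B
t=7: ready={B,D,E,F} → run B
t=8: ready={B,D,E,F} → run B
t=9: ready={B,D,E,F} → run B
t=10: ready={D,E,F} → run F
t=11: ready={D,E,F} → run F
t=12: ready={D,E,F} → run F
t=13: ready={D,E,F} → run F
t=14: ready={D,E,F} → run F
t=15: ready={D,E,F} → run F
t=16: ready={D,E,F} → run F
t=17: ready={D,E,F} → run F
t=18: ready={D,E} → run D
t=19: ready={D,E} → run D
t=20: ready={E} → run E
t=21: ready={E} → run E
t=22: ready={E} → run E
t=23: ready={E} → run E
t=24: ready={E} → run E
t=25: ready={E} → run E
t=26: (idle)
t=27: (idle)
t=28: (idle)
t=29: (idle)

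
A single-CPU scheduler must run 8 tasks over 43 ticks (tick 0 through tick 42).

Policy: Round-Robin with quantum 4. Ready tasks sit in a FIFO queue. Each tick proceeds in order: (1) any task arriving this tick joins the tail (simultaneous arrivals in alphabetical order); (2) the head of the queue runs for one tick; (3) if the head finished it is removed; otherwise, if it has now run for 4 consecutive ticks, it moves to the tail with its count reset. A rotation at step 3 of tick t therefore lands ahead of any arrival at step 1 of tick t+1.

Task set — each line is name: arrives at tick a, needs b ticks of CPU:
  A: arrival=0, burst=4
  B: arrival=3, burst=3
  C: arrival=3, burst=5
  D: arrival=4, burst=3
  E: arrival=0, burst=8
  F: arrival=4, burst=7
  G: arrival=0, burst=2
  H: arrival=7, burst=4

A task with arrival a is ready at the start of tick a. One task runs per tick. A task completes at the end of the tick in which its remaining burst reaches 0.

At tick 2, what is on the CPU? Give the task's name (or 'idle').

running at tick 2 = A

t=0: queue=[A,E,G] q_used=0 → run A
t=1: queue=[A,E,G] q_used=1 → run A
t=2: queue=[A,E,G] q_used=2 → run A
t=3: queue=[A,E,G,B,C] q_used=3 → run A
t=4: queue=[E,G,B,C,D,F] q_used=0 → run E
t=5: queue=[E,G,B,C,D,F] q_used=1 → run E
t=6: queue=[E,G,B,C,D,F] q_used=2 → run E
t=7: queue=[E,G,B,C,D,F,H] q_used=3 → run E
t=8: queue=[G,B,C,D,F,H,E] q_used=0 → run G
t=9: queue=[G,B,C,D,F,H,E] q_used=1 → run G
t=10: queue=[B,C,D,F,H,E] q_used=0 → run B
t=11: queue=[B,C,D,F,H,E] q_used=1 → run B
t=12: queue=[B,C,D,F,H,E] q_used=2 → run B
t=13: queue=[C,D,F,H,E] q_used=0 → run C
t=14: queue=[C,D,F,H,E] q_used=1 → run C
t=15: queue=[C,D,F,H,E] q_used=2 → run C
t=16: queue=[C,D,F,H,E] q_used=3 → run C
t=17: queue=[D,F,H,E,C] q_used=0 → run D
t=18: queue=[D,F,H,E,C] q_used=1 → run D
t=19: queue=[D,F,H,E,C] q_used=2 → run D
t=20: queue=[F,H,E,C] q_used=0 → run F
t=21: queue=[F,H,E,C] q_used=1 → run F
t=22: queue=[F,H,E,C] q_used=2 → run F
t=23: queue=[F,H,E,C] q_used=3 → run F
t=24: queue=[H,E,C,F] q_used=0 → run H
t=25: queue=[H,E,C,F] q_used=1 → run H
t=26: queue=[H,E,C,F] q_used=2 → run H
t=27: queue=[H,E,C,F] q_used=3 → run H
t=28: queue=[E,C,F] q_used=0 → run E
t=29: queue=[E,C,F] q_used=1 → run E
t=30: queue=[E,C,F] q_used=2 → run E
t=31: queue=[E,C,F] q_used=3 → run E
t=32: queue=[C,F] q_used=0 → run C
t=33: queue=[F] q_used=0 → run F
t=34: queue=[F] q_used=1 → run F
t=35: queue=[F] q_used=2 → run F
t=36: (idle)
t=37: (idle)
t=38: (idle)
t=39: (idle)
t=40: (idle)
t=41: (idle)
t=42: (idle)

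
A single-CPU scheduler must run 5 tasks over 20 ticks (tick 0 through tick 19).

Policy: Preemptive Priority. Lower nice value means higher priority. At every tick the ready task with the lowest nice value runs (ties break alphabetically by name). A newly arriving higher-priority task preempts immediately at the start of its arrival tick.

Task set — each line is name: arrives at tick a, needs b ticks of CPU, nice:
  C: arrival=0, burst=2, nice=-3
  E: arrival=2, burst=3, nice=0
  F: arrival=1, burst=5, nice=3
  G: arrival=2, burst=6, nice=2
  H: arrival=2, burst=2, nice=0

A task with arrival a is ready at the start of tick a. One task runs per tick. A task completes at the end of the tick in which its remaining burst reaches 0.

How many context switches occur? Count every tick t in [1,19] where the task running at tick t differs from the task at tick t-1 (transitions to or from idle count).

context switches = 5

t=0: ready={C} → run C
t=1: ready={C,F} → run C
t=2: ready={E,F,G,H} → run E
t=3: ready={E,F,G,H} → run E
t=4: ready={E,F,G,H} → run E
t=5: ready={F,G,H} → run H
t=6: ready={F,G,H} → run H
t=7: ready={F,G} → run G
t=8: ready={F,G} → run G
t=9: ready={F,G} → run G
t=10: ready={F,G} → run G
t=11: ready={F,G} → run G
t=12: ready={F,G} → run G
t=13: ready={F} → run F
t=14: ready={F} → run F
t=15: ready={F} → run F
t=16: ready={F} → run F
t=17: ready={F} → run F
t=18: (idle)
t=19: (idle)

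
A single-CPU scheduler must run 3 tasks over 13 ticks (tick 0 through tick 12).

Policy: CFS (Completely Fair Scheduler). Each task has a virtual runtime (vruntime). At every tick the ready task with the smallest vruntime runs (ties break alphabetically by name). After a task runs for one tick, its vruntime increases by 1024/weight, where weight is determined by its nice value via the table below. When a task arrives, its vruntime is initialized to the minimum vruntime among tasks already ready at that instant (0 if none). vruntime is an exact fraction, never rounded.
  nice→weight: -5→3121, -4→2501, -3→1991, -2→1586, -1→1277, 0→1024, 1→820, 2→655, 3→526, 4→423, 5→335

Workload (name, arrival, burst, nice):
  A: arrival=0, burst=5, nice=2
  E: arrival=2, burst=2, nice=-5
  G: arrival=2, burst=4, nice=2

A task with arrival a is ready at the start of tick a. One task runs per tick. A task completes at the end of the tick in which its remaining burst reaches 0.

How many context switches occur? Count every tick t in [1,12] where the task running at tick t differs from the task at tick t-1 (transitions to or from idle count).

t=0: vr[A=0] → run A
t=1: vr[A=1024/655] → run A
t=2: vr[A=2048/655 E=2048/655 G=2048/655] → run A
t=3: vr[A=3072/655 E=2048/655 G=2048/655] → run E
t=4: vr[A=3072/655 E=7062528/2044255 G=2048/655] → run G
t=5: vr[A=3072/655 E=7062528/2044255 G=3072/655] → run E
t=6: vr[A=3072/655 G=3072/655] → run A
t=7: vr[A=4096/655 G=3072/655] → run G
t=8: vr[A=4096/655 G=4096/655] → run A
t=9: vr[G=4096/655] → run G
t=10: vr[G=1024/131] → run G
t=11: (idle)
t=12: (idle)

context switches = 8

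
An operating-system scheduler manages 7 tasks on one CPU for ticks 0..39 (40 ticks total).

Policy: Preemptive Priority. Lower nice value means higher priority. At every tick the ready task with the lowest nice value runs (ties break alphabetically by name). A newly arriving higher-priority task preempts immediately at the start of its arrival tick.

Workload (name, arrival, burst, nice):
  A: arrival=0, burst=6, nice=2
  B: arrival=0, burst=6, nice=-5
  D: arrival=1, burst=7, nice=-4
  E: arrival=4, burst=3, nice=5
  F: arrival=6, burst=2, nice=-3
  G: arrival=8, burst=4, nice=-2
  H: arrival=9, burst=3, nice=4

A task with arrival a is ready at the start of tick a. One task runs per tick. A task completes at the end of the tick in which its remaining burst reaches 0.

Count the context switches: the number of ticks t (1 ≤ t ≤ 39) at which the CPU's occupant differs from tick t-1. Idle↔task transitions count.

context switches = 7

t=0: ready={A,B} → run B
t=1: ready={A,B,D} → run B
t=2: ready={A,B,D} → run B
t=3: ready={A,B,D} → run B
t=4: ready={A,B,D,E} → run B
t=5: ready={A,B,D,E} → run B
t=6: ready={A,D,E,F} → run D
t=7: ready={A,D,E,F} → run D
t=8: ready={A,D,E,F,G} → run D
t=9: ready={A,D,E,F,G,H} → run D
t=10: ready={A,D,E,F,G,H} → run D
t=11: ready={A,D,E,F,G,H} → run D
t=12: ready={A,D,E,F,G,H} → run D
t=13: ready={A,E,F,G,H} → run F
t=14: ready={A,E,F,G,H} → run F
t=15: ready={A,E,G,H} → run G
t=16: ready={A,E,G,H} → run G
t=17: ready={A,E,G,H} → run G
t=18: ready={A,E,G,H} → run G
t=19: ready={A,E,H} → run A
t=20: ready={A,E,H} → run A
t=21: ready={A,E,H} → run A
t=22: ready={A,E,H} → run A
t=23: ready={A,E,H} → run A
t=24: ready={A,E,H} → run A
t=25: ready={E,H} → run H
t=26: ready={E,H} → run H
t=27: ready={E,H} → run H
t=28: ready={E} → run E
t=29: ready={E} → run E
t=30: ready={E} → run E
t=31: (idle)
t=32: (idle)
t=33: (idle)
t=34: (idle)
t=35: (idle)
t=36: (idle)
t=37: (idle)
t=38: (idle)
t=39: (idle)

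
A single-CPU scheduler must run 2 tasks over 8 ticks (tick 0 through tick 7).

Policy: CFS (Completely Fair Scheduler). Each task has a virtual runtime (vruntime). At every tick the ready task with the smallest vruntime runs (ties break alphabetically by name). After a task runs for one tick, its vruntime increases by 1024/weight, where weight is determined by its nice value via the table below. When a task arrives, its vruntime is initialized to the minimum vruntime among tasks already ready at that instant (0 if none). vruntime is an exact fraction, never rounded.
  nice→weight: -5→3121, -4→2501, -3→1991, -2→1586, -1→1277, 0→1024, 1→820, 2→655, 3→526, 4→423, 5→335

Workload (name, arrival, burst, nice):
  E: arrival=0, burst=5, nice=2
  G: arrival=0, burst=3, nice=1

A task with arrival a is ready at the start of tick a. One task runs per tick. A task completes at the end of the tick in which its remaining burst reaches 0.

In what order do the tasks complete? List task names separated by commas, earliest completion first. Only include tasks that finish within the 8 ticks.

t=0: vr[E=0 G=0] → run E
t=1: vr[E=1024/655 G=0] → run G
t=2: vr[E=1024/655 G=256/205] → run G
t=3: vr[E=1024/655 G=512/205] → run E
t=4: vr[E=2048/655 G=512/205] → run G
t=5: vr[E=2048/655] → run E
t=6: vr[E=3072/655] → run E
t=7: vr[E=4096/655] → run E

completion order = G, E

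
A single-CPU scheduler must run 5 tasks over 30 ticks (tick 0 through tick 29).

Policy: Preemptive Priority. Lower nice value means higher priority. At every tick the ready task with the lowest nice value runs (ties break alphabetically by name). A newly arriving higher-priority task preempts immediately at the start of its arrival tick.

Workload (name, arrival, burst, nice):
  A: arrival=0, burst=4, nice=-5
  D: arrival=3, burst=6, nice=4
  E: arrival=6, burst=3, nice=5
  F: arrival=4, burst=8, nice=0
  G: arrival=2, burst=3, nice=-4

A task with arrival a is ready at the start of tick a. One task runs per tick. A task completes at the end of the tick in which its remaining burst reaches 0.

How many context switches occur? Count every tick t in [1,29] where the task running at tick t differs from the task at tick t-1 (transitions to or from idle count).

t=0: ready={A} → run A
t=1: ready={A} → run A
t=2: ready={A,G} → run A
t=3: ready={A,D,G} → run A
t=4: ready={D,F,G} → run G
t=5: ready={D,F,G} → run G
t=6: ready={D,E,F,G} → run G
t=7: ready={D,E,F} → run F
t=8: ready={D,E,F} → run F
t=9: ready={D,E,F} → run F
t=10: ready={D,E,F} → run F
t=11: ready={D,E,F} → run F
t=12: ready={D,E,F} → run F
t=13: ready={D,E,F} → run F
t=14: ready={D,E,F} → run F
t=15: ready={D,E} → run D
t=16: ready={D,E} → run D
t=17: ready={D,E} → run D
t=18: ready={D,E} → run D
t=19: ready={D,E} → run D
t=20: ready={D,E} → run D
t=21: ready={E} → run E
t=22: ready={E} → run E
t=23: ready={E} → run E
t=24: (idle)
t=25: (idle)
t=26: (idle)
t=27: (idle)
t=28: (idle)
t=29: (idle)

context switches = 5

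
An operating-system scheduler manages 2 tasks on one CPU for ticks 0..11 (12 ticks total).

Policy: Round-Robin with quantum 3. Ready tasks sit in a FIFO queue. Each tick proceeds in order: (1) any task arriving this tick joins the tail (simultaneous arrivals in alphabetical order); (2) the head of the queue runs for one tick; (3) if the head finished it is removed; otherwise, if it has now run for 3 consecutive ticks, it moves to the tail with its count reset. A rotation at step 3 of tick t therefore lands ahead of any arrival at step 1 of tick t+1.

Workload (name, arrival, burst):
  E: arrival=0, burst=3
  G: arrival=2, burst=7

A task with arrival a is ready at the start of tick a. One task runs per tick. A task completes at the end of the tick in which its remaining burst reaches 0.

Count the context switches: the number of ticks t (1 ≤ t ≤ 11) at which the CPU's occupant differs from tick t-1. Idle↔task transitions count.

t=0: queue=[E] q_used=0 → run E
t=1: queue=[E] q_used=1 → run E
t=2: queue=[E,G] q_used=2 → run E
t=3: queue=[G] q_used=0 → run G
t=4: queue=[G] q_used=1 → run G
t=5: queue=[G] q_used=2 → run G
t=6: queue=[G] q_used=0 → run G
t=7: queue=[G] q_used=1 → run G
t=8: queue=[G] q_used=2 → run G
t=9: queue=[G] q_used=0 → run G
t=10: (idle)
t=11: (idle)

context switches = 2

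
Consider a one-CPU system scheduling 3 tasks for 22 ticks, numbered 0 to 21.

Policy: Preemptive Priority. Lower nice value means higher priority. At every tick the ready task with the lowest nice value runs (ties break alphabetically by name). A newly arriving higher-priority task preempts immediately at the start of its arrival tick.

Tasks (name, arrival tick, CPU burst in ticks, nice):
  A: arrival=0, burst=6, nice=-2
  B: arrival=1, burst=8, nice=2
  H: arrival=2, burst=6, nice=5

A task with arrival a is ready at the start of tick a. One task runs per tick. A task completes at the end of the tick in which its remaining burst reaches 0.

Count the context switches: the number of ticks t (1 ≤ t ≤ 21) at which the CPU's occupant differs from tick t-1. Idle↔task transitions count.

t=0: ready={A} → run A
t=1: ready={A,B} → run A
t=2: ready={A,B,H} → run A
t=3: ready={A,B,H} → run A
t=4: ready={A,B,H} → run A
t=5: ready={A,B,H} → run A
t=6: ready={B,H} → run B
t=7: ready={B,H} → run B
t=8: ready={B,H} → run B
t=9: ready={B,H} → run B
t=10: ready={B,H} → run B
t=11: ready={B,H} → run B
t=12: ready={B,H} → run B
t=13: ready={B,H} → run B
t=14: ready={H} → run H
t=15: ready={H} → run H
t=16: ready={H} → run H
t=17: ready={H} → run H
t=18: ready={H} → run H
t=19: ready={H} → run H
t=20: (idle)
t=21: (idle)

context switches = 3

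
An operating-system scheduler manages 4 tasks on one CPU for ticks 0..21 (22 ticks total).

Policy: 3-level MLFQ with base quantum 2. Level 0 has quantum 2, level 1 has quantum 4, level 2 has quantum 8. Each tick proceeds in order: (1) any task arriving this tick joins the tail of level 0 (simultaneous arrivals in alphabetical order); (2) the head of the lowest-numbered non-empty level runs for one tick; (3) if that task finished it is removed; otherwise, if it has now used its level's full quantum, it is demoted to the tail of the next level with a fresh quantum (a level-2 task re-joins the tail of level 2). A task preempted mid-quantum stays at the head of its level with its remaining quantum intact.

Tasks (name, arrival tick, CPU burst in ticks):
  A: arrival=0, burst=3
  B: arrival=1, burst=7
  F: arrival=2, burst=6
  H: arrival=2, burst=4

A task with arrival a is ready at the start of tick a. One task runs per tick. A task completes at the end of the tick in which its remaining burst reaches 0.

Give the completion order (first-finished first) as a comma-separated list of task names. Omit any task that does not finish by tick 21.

t=0: L0/L1/L2 = A/-/- → run A
t=1: L0/L1/L2 = AB/-/- → run A
t=2: L0/L1/L2 = BFH/A/- → run B
t=3: L0/L1/L2 = BFH/A/- → run B
t=4: L0/L1/L2 = FH/AB/- → run F
t=5: L0/L1/L2 = FH/AB/- → run F
t=6: L0/L1/L2 = H/ABF/- → run H
t=7: L0/L1/L2 = H/ABF/- → run H
t=8: L0/L1/L2 = -/ABFH/- → run A
t=9: L0/L1/L2 = -/BFH/- → run B
t=10: L0/L1/L2 = -/BFH/- → run B
t=11: L0/L1/L2 = -/BFH/- → run B
t=12: L0/L1/L2 = -/BFH/- → run B
t=13: L0/L1/L2 = -/FH/B → run F
t=14: L0/L1/L2 = -/FH/B → run F
t=15: L0/L1/L2 = -/FH/B → run F
t=16: L0/L1/L2 = -/FH/B → run F
t=17: L0/L1/L2 = -/H/B → run H
t=18: L0/L1/L2 = -/H/B → run H
t=19: L0/L1/L2 = -/-/B → run B
t=20: (idle)
t=21: (idle)

completion order = A, F, H, B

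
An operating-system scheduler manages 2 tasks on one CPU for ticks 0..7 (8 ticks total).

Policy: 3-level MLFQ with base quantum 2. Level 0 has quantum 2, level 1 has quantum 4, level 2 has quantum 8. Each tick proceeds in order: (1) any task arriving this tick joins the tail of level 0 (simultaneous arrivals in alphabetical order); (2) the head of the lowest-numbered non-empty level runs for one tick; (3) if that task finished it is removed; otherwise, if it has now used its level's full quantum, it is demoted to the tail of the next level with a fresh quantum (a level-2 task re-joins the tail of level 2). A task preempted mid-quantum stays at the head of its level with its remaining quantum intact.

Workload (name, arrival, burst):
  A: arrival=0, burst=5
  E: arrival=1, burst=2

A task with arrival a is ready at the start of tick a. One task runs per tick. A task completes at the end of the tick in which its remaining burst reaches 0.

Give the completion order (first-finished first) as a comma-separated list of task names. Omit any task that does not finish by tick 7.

t=0: L0/L1/L2 = A/-/- → run A
t=1: L0/L1/L2 = AE/-/- → run A
t=2: L0/L1/L2 = E/A/- → run E
t=3: L0/L1/L2 = E/A/- → run E
t=4: L0/L1/L2 = -/A/- → run A
t=5: L0/L1/L2 = -/A/- → run A
t=6: L0/L1/L2 = -/A/- → run A
t=7: (idle)

completion order = E, A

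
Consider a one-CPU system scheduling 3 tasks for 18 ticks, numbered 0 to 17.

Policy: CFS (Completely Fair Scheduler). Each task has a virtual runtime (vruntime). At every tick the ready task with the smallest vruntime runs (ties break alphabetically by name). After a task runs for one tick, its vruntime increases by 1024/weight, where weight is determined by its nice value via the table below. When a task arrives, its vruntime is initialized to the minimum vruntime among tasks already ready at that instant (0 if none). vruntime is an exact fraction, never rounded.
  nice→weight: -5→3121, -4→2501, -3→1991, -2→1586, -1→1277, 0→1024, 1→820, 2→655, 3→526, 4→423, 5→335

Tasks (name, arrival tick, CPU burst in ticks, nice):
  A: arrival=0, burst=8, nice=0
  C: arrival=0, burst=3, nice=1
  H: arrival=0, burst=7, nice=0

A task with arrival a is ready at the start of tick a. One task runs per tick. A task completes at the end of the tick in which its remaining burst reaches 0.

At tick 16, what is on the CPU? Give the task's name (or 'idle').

t=0: vr[A=0 C=0 H=0] → run A
t=1: vr[A=1 C=0 H=0] → run C
t=2: vr[A=1 C=256/205 H=0] → run H
t=3: vr[A=1 C=256/205 H=1] → run A
t=4: vr[A=2 C=256/205 H=1] → run H
t=5: vr[A=2 C=256/205 H=2] → run C
t=6: vr[A=2 C=512/205 H=2] → run A
t=7: vr[A=3 C=512/205 H=2] → run H
t=8: vr[A=3 C=512/205 H=3] → run C
t=9: vr[A=3 H=3] → run A
t=10: vr[A=4 H=3] → run H
t=11: vr[A=4 H=4] → run A
t=12: vr[A=5 H=4] → run H
t=13: vr[A=5 H=5] → run A
t=14: vr[A=6 H=5] → run H
t=15: vr[A=6 H=6] → run A
t=16: vr[A=7 H=6] → run H
t=17: vr[A=7] → run A

running at tick 16 = H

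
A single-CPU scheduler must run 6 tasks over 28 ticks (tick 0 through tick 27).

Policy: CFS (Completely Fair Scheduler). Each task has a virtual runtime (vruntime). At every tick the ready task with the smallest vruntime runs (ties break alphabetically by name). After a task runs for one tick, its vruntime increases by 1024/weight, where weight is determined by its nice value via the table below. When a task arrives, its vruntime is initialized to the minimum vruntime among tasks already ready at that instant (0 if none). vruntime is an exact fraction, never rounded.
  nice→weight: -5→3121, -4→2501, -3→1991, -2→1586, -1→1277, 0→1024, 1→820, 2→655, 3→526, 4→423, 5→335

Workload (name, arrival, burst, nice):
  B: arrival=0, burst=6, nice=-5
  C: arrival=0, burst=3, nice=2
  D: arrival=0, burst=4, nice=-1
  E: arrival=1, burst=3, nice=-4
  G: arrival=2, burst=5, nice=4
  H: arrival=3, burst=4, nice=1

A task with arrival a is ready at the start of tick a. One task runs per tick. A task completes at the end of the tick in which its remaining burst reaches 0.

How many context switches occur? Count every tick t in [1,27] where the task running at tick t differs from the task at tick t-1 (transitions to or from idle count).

t=0: vr[B=0 C=0 D=0] → run B
t=1: vr[B=1024/3121 C=0 D=0 E=0] → run C
t=2: vr[B=1024/3121 C=1024/655 D=0 E=0 G=0] → run D
t=3: vr[B=1024/3121 C=1024/655 D=1024/1277 E=0 G=0 H=0] → run E
t=4: vr[B=1024/3121 C=1024/655 D=1024/1277 E=1024/2501 G=0 H=0] → run G
t=5: vr[B=1024/3121 C=1024/655 D=1024/1277 E=1024/2501 G=1024/423 H=0] → run H
t=6: vr[B=1024/3121 C=1024/655 D=1024/1277 E=1024/2501 G=1024/423 H=256/205] → run B
t=7: vr[B=2048/3121 C=1024/655 D=1024/1277 E=1024/2501 G=1024/423 H=256/205] → run E
t=8: vr[B=2048/3121 C=1024/655 D=1024/1277 E=2048/2501 G=1024/423 H=256/205] → run B
t=9: vr[B=3072/3121 C=1024/655 D=1024/1277 E=2048/2501 G=1024/423 H=256/205] → run D
t=10: vr[B=3072/3121 C=1024/655 D=2048/1277 E=2048/2501 G=1024/423 H=256/205] → run E
t=11: vr[B=3072/3121 C=1024/655 D=2048/1277 G=1024/423 H=256/205] → run B
t=12: vr[B=4096/3121 C=1024/655 D=2048/1277 G=1024/423 H=256/205] → run H
t=13: vr[B=4096/3121 C=1024/655 D=2048/1277 G=1024/423 H=512/205] → run B
t=14: vr[B=5120/3121 C=1024/655 D=2048/1277 G=1024/423 H=512/205] → run C
t=15: vr[B=5120/3121 C=2048/655 D=2048/1277 G=1024/423 H=512/205] → run D
t=16: vr[B=5120/3121 C=2048/655 D=3072/1277 G=1024/423 H=512/205] → run B
t=17: vr[C=2048/655 D=3072/1277 G=1024/423 H=512/205] → run D
t=18: vr[C=2048/655 G=1024/423 H=512/205] → run G
t=19: vr[C=2048/655 G=2048/423 H=512/205] → run H
t=20: vr[C=2048/655 G=2048/423 H=768/205] → run C
t=21: vr[G=2048/423 H=768/205] → run H
t=22: vr[G=2048/423] → run G
t=23: vr[G=1024/141] → run G
t=24: vr[G=4096/423] → run G
t=25: (idle)
t=26: (idle)
t=27: (idle)

context switches = 23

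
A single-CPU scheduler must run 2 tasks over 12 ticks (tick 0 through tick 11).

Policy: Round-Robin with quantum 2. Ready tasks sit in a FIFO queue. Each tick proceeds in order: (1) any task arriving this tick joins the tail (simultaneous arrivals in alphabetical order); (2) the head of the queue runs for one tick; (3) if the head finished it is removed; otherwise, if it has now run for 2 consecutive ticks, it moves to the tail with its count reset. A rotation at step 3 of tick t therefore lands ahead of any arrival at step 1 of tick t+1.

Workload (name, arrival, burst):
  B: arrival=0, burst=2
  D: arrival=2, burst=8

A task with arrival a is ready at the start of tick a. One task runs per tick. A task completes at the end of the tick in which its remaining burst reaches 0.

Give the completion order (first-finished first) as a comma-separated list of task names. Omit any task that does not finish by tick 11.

completion order = B, D

t=0: queue=[B] q_used=0 → run B
t=1: queue=[B] q_used=1 → run B
t=2: queue=[D] q_used=0 → run D
t=3: queue=[D] q_used=1 → run D
t=4: queue=[D] q_used=0 → run D
t=5: queue=[D] q_used=1 → run D
t=6: queue=[D] q_used=0 → run D
t=7: queue=[D] q_used=1 → run D
t=8: queue=[D] q_used=0 → run D
t=9: queue=[D] q_used=1 → run D
t=10: (idle)
t=11: (idle)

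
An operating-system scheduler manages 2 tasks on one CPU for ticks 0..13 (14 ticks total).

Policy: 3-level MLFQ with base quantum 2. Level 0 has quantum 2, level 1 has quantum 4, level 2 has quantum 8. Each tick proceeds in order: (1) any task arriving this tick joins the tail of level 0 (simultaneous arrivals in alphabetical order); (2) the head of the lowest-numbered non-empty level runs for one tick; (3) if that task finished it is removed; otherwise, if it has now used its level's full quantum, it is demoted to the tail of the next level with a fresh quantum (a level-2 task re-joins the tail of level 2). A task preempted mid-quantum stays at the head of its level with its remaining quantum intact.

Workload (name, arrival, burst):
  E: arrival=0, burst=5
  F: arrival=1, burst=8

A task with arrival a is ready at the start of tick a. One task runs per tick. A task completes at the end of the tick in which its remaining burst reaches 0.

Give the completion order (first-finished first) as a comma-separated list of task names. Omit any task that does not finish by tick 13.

t=0: L0/L1/L2 = E/-/- → run E
t=1: L0/L1/L2 = EF/-/- → run E
t=2: L0/L1/L2 = F/E/- → run F
t=3: L0/L1/L2 = F/E/- → run F
t=4: L0/L1/L2 = -/EF/- → run E
t=5: L0/L1/L2 = -/EF/- → run E
t=6: L0/L1/L2 = -/EF/- → run E
t=7: L0/L1/L2 = -/F/- → run F
t=8: L0/L1/L2 = -/F/- → run F
t=9: L0/L1/L2 = -/F/- → run F
t=10: L0/L1/L2 = -/F/- → run F
t=11: L0/L1/L2 = -/-/F → run F
t=12: L0/L1/L2 = -/-/F → run F
t=13: (idle)

completion order = E, F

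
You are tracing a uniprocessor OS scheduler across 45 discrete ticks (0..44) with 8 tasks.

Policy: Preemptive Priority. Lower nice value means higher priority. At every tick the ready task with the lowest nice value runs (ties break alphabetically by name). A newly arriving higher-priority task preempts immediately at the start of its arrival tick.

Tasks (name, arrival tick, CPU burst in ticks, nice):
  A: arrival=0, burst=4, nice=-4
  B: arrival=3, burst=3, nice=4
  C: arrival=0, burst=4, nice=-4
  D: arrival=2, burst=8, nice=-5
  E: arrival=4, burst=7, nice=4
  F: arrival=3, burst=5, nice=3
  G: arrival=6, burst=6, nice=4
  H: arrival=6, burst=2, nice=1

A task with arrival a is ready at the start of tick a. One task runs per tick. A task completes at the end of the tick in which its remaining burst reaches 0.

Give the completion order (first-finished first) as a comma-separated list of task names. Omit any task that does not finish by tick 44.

completion order = D, A, C, H, F, B, E, G

t=0: ready={A,C} → run A
t=1: ready={A,C} → run A
t=2: ready={A,C,D} → run D
t=3: ready={A,B,C,D,F} → run D
t=4: ready={A,B,C,D,E,F} → run D
t=5: ready={A,B,C,D,E,F} → run D
t=6: ready={A,B,C,D,E,F,G,H} → run D
t=7: ready={A,B,C,D,E,F,G,H} → run D
t=8: ready={A,B,C,D,E,F,G,H} → run D
t=9: ready={A,B,C,D,E,F,G,H} → run D
t=10: ready={A,B,C,E,F,G,H} → run A
t=11: ready={A,B,C,E,F,G,H} → run A
t=12: ready={B,C,E,F,G,H} → run C
t=13: ready={B,C,E,F,G,H} → run C
t=14: ready={B,C,E,F,G,H} → run C
t=15: ready={B,C,E,F,G,H} → run C
t=16: ready={B,E,F,G,H} → run H
t=17: ready={B,E,F,G,H} → run H
t=18: ready={B,E,F,G} → run F
t=19: ready={B,E,F,G} → run F
t=20: ready={B,E,F,G} → run F
t=21: ready={B,E,F,G} → run F
t=22: ready={B,E,F,G} → run F
t=23: ready={B,E,G} → run B
t=24: ready={B,E,G} → run B
t=25: ready={B,E,G} → run B
t=26: ready={E,G} → run E
t=27: ready={E,G} → run E
t=28: ready={E,G} → run E
t=29: ready={E,G} → run E
t=30: ready={E,G} → run E
t=31: ready={E,G} → run E
t=32: ready={E,G} → run E
t=33: ready={G} → run G
t=34: ready={G} → run G
t=35: ready={G} → run G
t=36: ready={G} → run G
t=37: ready={G} → run G
t=38: ready={G} → run G
t=39: (idle)
t=40: (idle)
t=41: (idle)
t=42: (idle)
t=43: (idle)
t=44: (idle)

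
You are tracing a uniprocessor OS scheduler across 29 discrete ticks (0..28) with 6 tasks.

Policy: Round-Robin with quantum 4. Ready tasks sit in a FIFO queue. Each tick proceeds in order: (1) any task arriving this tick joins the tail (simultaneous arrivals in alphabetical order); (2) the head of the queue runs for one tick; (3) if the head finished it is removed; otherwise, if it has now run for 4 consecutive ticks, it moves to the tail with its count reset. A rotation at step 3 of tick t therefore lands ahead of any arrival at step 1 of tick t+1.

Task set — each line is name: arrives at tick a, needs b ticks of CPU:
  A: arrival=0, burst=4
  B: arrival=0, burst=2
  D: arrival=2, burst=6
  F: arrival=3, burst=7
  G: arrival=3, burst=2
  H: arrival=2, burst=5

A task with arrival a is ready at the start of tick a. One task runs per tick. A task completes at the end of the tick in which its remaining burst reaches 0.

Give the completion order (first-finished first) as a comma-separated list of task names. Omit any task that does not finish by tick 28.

completion order = A, B, G, D, H, F

t=0: queue=[A,B] q_used=0 → run A
t=1: queue=[A,B] q_used=1 → run A
t=2: queue=[A,B,D,H] q_used=2 → run A
t=3: queue=[A,B,D,H,F,G] q_used=3 → run A
t=4: queue=[B,D,H,F,G] q_used=0 → run B
t=5: queue=[B,D,H,F,G] q_used=1 → run B
t=6: queue=[D,H,F,G] q_used=0 → run D
t=7: queue=[D,H,F,G] q_used=1 → run D
t=8: queue=[D,H,F,G] q_used=2 → run D
t=9: queue=[D,H,F,G] q_used=3 → run D
t=10: queue=[H,F,G,D] q_used=0 → run H
t=11: queue=[H,F,G,D] q_used=1 → run H
t=12: queue=[H,F,G,D] q_used=2 → run H
t=13: queue=[H,F,G,D] q_used=3 → run H
t=14: queue=[F,G,D,H] q_used=0 → run F
t=15: queue=[F,G,D,H] q_used=1 → run F
t=16: queue=[F,G,D,H] q_used=2 → run F
t=17: queue=[F,G,D,H] q_used=3 → run F
t=18: queue=[G,D,H,F] q_used=0 → run G
t=19: queue=[G,D,H,F] q_used=1 → run G
t=20: queue=[D,H,F] q_used=0 → run D
t=21: queue=[D,H,F] q_used=1 → run D
t=22: queue=[H,F] q_used=0 → run H
t=23: queue=[F] q_used=0 → run F
t=24: queue=[F] q_used=1 → run F
t=25: queue=[F] q_used=2 → run F
t=26: (idle)
t=27: (idle)
t=28: (idle)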